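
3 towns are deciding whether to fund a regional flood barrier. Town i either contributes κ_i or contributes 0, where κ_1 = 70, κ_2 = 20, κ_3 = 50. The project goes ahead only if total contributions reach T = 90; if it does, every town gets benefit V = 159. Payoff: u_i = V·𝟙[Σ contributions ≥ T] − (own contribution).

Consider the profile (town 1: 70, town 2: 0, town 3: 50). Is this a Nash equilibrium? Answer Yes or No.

Yes

Total = 120 ≥ 90: provided.
Town 1 (pledges 70, payoff 89): dropping to 0 → total 50, payoff 0. No gain.
Town 2 (pledges 0, payoff 159): pledging 20 → total 140, payoff 139. No gain.
Town 3 (pledges 50, payoff 109): dropping to 0 → total 70, payoff 0. No gain.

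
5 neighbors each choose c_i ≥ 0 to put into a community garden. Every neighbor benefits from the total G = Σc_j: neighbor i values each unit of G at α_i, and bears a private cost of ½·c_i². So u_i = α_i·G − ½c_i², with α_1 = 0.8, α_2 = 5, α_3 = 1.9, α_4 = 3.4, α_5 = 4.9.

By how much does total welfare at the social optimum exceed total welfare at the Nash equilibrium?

416.41

Neighbor i's FOC: ∂u_i/∂c_i = α_i − c_i = 0, so c_i* = α_i.
NE contributions = (0.8, 5, 1.9, 3.4, 4.9); G = 16.
W^NE = (Σα)·G − ½Σα_i² = 16² − ½·64.82 = 223.59.
Planner sets c_i = Σα_j = 16 for every i, so G^SO = 5·16 = 80.
W^SO = (Σα)·G^SO − ½·5·(Σα)² = (5/2)·16² = 640.
Deadweight loss = W^SO − W^NE = 416.41.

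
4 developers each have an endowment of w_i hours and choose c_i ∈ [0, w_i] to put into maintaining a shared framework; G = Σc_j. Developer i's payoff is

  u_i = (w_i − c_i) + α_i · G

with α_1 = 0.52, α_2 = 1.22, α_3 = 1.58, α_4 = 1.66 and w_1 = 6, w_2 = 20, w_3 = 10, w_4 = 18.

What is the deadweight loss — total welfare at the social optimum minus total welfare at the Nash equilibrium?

23.88

∂u_i/∂c_i = α_i − 1, so developer i contributes w_i if α_i > 1, else 0.
α_i > 1 for i ∈ {2, 3, 4}; NE contributions (0, 20, 10, 18), G = 48.
W^NE = Σw_i − G^NE + (Σα_i)·G^NE = 54 + 3.98·48 = 245.04.
Planner: ∂(Σu_j)/∂c_i = Σα_j − 1 = 3.98 > 0, so everyone contributes w_i; G^SO = 54, W^SO = 54 + 3.98·54 = 268.92.
Deadweight loss = 23.88.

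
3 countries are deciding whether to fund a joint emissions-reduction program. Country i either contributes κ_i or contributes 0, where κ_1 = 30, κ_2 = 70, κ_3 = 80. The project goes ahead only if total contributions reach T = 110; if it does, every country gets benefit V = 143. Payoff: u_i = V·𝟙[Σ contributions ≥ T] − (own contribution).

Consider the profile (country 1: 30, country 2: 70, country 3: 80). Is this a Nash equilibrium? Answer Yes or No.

Total = 180 ≥ 110: provided.
Country 1 (pledges 30, payoff 113): dropping to 0 → total 150, payoff 143. Profitable deviation.

No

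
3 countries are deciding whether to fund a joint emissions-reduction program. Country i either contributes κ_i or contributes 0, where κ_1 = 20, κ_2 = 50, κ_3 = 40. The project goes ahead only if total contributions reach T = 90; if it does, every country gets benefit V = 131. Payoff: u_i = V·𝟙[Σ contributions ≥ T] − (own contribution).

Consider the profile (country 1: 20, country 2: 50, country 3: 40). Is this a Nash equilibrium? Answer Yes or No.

Total = 110 ≥ 90: provided.
Country 1 (pledges 20, payoff 111): dropping to 0 → total 90, payoff 131. Profitable deviation.

No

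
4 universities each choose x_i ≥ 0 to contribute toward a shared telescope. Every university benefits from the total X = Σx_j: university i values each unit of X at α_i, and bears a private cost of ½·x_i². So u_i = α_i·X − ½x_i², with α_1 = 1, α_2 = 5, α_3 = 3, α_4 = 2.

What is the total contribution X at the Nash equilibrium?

11

University i's FOC: ∂u_i/∂x_i = α_i − x_i = 0, so x_i* = α_i.
NE contributions = (1, 5, 3, 2); X = 11.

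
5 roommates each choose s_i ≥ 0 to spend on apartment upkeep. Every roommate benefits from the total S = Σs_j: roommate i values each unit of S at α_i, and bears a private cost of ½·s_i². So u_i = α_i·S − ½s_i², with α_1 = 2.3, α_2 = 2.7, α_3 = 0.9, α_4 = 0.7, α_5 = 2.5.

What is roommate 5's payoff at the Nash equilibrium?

Roommate i's FOC: ∂u_i/∂s_i = α_i − s_i = 0, so s_i* = α_i.
NE contributions = (2.3, 2.7, 0.9, 0.7, 2.5); S = 9.1.
u_5 = α_5·S − ½·(s_5)² = 2.5·9.1 − ½·2.5² = 19.625.

19.625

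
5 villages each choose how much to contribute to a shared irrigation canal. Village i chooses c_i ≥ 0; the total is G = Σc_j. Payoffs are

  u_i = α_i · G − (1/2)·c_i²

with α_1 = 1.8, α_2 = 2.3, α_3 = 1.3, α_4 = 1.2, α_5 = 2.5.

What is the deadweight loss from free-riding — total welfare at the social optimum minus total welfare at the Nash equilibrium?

Village i's FOC: ∂u_i/∂c_i = α_i − c_i = 0, so c_i* = α_i.
NE contributions = (1.8, 2.3, 1.3, 1.2, 2.5); G = 9.1.
W^NE = (Σα)·G − ½Σα_i² = 9.1² − ½·17.91 = 73.855.
Planner sets c_i = Σα_j = 9.1 for every i, so G^SO = 5·9.1 = 45.5.
W^SO = (Σα)·G^SO − ½·5·(Σα)² = (5/2)·9.1² = 207.025.
Deadweight loss = W^SO − W^NE = 133.17.

133.17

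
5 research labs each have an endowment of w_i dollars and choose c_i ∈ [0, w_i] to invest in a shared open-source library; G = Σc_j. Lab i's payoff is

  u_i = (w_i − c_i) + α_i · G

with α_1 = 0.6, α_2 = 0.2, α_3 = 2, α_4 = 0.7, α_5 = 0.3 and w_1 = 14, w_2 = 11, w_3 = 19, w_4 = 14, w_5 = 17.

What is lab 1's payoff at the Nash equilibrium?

∂u_i/∂c_i = α_i − 1, so lab i contributes w_i if α_i > 1, else 0.
α_i > 1 for i ∈ {3}; NE contributions (0, 0, 19, 0, 0), G = 19.
u_1 = (14 − 0) + 0.6·19 = 25.4.

25.4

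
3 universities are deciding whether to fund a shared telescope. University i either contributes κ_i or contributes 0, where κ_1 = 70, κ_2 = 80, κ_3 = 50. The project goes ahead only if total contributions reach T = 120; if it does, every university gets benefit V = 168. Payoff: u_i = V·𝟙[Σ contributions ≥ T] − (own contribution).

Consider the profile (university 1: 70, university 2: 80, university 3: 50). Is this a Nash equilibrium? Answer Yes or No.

No

Total = 200 ≥ 120: provided.
University 1 (pledges 70, payoff 98): dropping to 0 → total 130, payoff 168. Profitable deviation.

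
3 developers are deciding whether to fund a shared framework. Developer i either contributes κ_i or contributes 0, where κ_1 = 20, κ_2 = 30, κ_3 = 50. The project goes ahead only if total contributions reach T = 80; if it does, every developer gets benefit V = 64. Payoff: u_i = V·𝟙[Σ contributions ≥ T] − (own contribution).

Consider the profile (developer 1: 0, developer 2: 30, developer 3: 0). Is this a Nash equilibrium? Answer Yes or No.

Total = 30 < 80: not provided.
Developer 1 (pledges 0, payoff 0): pledging 20 → total 50, payoff -20. No gain.
Developer 2 (pledges 30, payoff -30): dropping to 0 → total 0, payoff 0. Profitable deviation.

No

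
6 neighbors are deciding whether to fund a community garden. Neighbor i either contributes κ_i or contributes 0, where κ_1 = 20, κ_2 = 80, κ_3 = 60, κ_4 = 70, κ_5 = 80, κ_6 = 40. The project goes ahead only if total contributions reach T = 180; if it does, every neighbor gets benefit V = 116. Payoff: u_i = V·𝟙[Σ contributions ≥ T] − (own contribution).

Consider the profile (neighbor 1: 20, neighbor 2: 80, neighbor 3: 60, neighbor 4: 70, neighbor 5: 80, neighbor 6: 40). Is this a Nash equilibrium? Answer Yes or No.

Total = 350 ≥ 180: provided.
Neighbor 1 (pledges 20, payoff 96): dropping to 0 → total 330, payoff 116. Profitable deviation.

No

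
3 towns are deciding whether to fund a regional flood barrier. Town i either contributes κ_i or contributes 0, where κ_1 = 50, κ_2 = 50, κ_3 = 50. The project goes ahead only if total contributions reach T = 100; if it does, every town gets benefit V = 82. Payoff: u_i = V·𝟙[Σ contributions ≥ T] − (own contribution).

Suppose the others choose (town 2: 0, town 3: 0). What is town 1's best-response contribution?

0

Others' total = 0. Even contributing 50 gives 50 < 100: no benefit either way.
Best response: 0.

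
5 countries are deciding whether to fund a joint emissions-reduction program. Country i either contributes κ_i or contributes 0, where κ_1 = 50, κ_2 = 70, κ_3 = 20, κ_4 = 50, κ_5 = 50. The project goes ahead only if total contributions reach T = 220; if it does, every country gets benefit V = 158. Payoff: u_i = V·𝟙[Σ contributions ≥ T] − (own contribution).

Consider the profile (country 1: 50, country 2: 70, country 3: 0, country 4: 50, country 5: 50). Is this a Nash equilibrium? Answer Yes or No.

Yes

Total = 220 ≥ 220: provided.
Country 1 (pledges 50, payoff 108): dropping to 0 → total 170, payoff 0. No gain.
Country 2 (pledges 70, payoff 88): dropping to 0 → total 150, payoff 0. No gain.
Country 3 (pledges 0, payoff 158): pledging 20 → total 240, payoff 138. No gain.
Country 4 (pledges 50, payoff 108): dropping to 0 → total 170, payoff 0. No gain.
Country 5 (pledges 50, payoff 108): dropping to 0 → total 170, payoff 0. No gain.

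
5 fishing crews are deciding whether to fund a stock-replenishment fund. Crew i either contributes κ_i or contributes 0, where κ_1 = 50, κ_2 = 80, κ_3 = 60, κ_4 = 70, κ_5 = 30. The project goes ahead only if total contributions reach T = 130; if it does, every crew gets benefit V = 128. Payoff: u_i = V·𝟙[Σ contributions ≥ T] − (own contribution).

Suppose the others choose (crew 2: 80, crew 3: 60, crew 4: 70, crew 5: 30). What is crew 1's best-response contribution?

0

Others' total = 240 ≥ 130; contributing adds cost 50 for no extra benefit.
Best response: 0.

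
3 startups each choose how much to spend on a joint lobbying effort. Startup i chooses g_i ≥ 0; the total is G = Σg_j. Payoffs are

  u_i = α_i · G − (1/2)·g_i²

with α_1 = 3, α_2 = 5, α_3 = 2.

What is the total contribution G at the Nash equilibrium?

Startup i's FOC: ∂u_i/∂g_i = α_i − g_i = 0, so g_i* = α_i.
NE contributions = (3, 5, 2); G = 10.

10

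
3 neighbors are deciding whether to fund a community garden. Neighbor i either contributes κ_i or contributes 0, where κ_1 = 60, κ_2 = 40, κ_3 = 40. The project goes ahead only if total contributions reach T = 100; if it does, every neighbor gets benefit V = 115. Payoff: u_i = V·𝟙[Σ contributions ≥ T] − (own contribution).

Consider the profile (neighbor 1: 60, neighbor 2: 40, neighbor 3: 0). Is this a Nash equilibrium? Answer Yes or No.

Total = 100 ≥ 100: provided.
Neighbor 1 (pledges 60, payoff 55): dropping to 0 → total 40, payoff 0. No gain.
Neighbor 2 (pledges 40, payoff 75): dropping to 0 → total 60, payoff 0. No gain.
Neighbor 3 (pledges 0, payoff 115): pledging 40 → total 140, payoff 75. No gain.

Yes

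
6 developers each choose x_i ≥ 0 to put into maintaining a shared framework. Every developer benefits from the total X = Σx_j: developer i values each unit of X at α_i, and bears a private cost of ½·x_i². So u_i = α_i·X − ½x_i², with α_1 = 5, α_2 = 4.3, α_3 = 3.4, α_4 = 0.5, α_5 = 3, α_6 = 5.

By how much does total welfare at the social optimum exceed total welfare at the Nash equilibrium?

943.53

Developer i's FOC: ∂u_i/∂x_i = α_i − x_i = 0, so x_i* = α_i.
NE contributions = (5, 4.3, 3.4, 0.5, 3, 5); X = 21.2.
W^NE = (Σα)·X − ½Σα_i² = 21.2² − ½·89.3 = 404.79.
Planner sets x_i = Σα_j = 21.2 for every i, so X^SO = 6·21.2 = 127.2.
W^SO = (Σα)·X^SO − ½·6·(Σα)² = (6/2)·21.2² = 1348.32.
Deadweight loss = W^SO − W^NE = 943.53.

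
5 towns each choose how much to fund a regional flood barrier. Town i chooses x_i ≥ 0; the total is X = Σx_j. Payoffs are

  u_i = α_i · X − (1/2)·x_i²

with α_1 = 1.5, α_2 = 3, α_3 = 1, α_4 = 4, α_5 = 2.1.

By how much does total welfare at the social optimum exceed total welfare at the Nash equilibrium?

218.17

Town i's FOC: ∂u_i/∂x_i = α_i − x_i = 0, so x_i* = α_i.
NE contributions = (1.5, 3, 1, 4, 2.1); X = 11.6.
W^NE = (Σα)·X − ½Σα_i² = 11.6² − ½·32.66 = 118.23.
Planner sets x_i = Σα_j = 11.6 for every i, so X^SO = 5·11.6 = 58.
W^SO = (Σα)·X^SO − ½·5·(Σα)² = (5/2)·11.6² = 336.4.
Deadweight loss = W^SO − W^NE = 218.17.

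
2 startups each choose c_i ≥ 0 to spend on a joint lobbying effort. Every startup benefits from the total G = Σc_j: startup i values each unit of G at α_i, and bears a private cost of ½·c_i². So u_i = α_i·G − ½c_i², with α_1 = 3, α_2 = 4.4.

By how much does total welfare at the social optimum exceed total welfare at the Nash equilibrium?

14.18

Startup i's FOC: ∂u_i/∂c_i = α_i − c_i = 0, so c_i* = α_i.
NE contributions = (3, 4.4); G = 7.4.
W^NE = (Σα)·G − ½Σα_i² = 7.4² − ½·28.36 = 40.58.
Planner sets c_i = Σα_j = 7.4 for every i, so G^SO = 2·7.4 = 14.8.
W^SO = (Σα)·G^SO − ½·2·(Σα)² = (2/2)·7.4² = 54.76.
Deadweight loss = W^SO − W^NE = 14.18.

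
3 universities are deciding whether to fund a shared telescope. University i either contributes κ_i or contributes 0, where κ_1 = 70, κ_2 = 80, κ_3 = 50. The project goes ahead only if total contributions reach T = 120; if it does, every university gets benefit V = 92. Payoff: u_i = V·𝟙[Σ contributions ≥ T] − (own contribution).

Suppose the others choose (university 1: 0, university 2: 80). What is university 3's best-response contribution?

50

Others' total = 80. Contributing 50 brings total to 130 ≥ 120: gain V − κ_3 = 42.
Best response: 50.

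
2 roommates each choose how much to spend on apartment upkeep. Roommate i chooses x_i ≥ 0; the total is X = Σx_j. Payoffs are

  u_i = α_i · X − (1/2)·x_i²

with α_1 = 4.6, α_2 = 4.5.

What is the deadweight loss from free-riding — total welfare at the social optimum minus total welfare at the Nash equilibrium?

20.705

Roommate i's FOC: ∂u_i/∂x_i = α_i − x_i = 0, so x_i* = α_i.
NE contributions = (4.6, 4.5); X = 9.1.
W^NE = (Σα)·X − ½Σα_i² = 9.1² − ½·41.41 = 62.105.
Planner sets x_i = Σα_j = 9.1 for every i, so X^SO = 2·9.1 = 18.2.
W^SO = (Σα)·X^SO − ½·2·(Σα)² = (2/2)·9.1² = 82.81.
Deadweight loss = W^SO − W^NE = 20.705.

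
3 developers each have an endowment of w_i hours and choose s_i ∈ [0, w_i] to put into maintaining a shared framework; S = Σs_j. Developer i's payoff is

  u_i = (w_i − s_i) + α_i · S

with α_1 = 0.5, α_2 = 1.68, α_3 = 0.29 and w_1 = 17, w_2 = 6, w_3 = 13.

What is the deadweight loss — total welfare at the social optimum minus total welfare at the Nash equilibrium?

∂u_i/∂s_i = α_i − 1, so developer i contributes w_i if α_i > 1, else 0.
α_i > 1 for i ∈ {2}; NE contributions (0, 6, 0), S = 6.
W^NE = Σw_i − S^NE + (Σα_i)·S^NE = 36 + 1.47·6 = 44.82.
Planner: ∂(Σu_j)/∂s_i = Σα_j − 1 = 1.47 > 0, so everyone contributes w_i; S^SO = 36, W^SO = 36 + 1.47·36 = 88.92.
Deadweight loss = 44.1.

44.1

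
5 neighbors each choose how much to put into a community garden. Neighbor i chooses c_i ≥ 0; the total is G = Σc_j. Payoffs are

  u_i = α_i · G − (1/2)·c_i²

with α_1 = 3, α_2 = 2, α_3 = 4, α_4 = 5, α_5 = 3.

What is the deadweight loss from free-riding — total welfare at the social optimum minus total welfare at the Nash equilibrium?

465

Neighbor i's FOC: ∂u_i/∂c_i = α_i − c_i = 0, so c_i* = α_i.
NE contributions = (3, 2, 4, 5, 3); G = 17.
W^NE = (Σα)·G − ½Σα_i² = 17² − ½·63 = 257.5.
Planner sets c_i = Σα_j = 17 for every i, so G^SO = 5·17 = 85.
W^SO = (Σα)·G^SO − ½·5·(Σα)² = (5/2)·17² = 722.5.
Deadweight loss = W^SO − W^NE = 465.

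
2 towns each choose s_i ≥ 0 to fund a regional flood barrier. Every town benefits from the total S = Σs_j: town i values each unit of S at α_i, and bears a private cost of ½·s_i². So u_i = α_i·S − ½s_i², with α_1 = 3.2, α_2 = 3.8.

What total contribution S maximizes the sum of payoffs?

Planner FOC: ∂(Σu_j)/∂s_i = (Σα_j) − s_i = 0, so s_i^SO = Σα_j = 7 for every i; S^SO = 14.

14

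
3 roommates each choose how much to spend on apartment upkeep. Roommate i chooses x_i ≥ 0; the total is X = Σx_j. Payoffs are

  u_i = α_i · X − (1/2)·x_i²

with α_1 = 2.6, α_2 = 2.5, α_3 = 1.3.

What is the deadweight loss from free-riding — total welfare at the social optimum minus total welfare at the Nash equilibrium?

27.83

Roommate i's FOC: ∂u_i/∂x_i = α_i − x_i = 0, so x_i* = α_i.
NE contributions = (2.6, 2.5, 1.3); X = 6.4.
W^NE = (Σα)·X − ½Σα_i² = 6.4² − ½·14.7 = 33.61.
Planner sets x_i = Σα_j = 6.4 for every i, so X^SO = 3·6.4 = 19.2.
W^SO = (Σα)·X^SO − ½·3·(Σα)² = (3/2)·6.4² = 61.44.
Deadweight loss = W^SO − W^NE = 27.83.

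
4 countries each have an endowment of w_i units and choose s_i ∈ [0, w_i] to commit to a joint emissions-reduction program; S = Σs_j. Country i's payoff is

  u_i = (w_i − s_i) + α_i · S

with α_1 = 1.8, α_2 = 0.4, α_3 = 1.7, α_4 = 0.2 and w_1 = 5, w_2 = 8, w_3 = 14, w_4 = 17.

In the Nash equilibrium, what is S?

19

∂u_i/∂s_i = α_i − 1, so country i contributes w_i if α_i > 1, else 0.
α_i > 1 for i ∈ {1, 3}; NE contributions (5, 0, 14, 0), S = 19.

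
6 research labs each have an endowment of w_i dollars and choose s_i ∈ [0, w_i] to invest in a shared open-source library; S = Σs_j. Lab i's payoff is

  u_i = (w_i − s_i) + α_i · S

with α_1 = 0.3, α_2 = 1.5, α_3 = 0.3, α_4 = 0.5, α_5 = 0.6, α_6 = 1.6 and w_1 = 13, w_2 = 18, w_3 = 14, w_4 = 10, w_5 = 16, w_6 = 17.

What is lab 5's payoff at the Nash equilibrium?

37

∂u_i/∂s_i = α_i − 1, so lab i contributes w_i if α_i > 1, else 0.
α_i > 1 for i ∈ {2, 6}; NE contributions (0, 18, 0, 0, 0, 17), S = 35.
u_5 = (16 − 0) + 0.6·35 = 37.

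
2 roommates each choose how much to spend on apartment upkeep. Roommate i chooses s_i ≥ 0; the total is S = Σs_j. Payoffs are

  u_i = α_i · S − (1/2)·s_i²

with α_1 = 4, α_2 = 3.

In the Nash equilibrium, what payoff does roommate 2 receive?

Roommate i's FOC: ∂u_i/∂s_i = α_i − s_i = 0, so s_i* = α_i.
NE contributions = (4, 3); S = 7.
u_2 = α_2·S − ½·(s_2)² = 3·7 − ½·3² = 16.5.

16.5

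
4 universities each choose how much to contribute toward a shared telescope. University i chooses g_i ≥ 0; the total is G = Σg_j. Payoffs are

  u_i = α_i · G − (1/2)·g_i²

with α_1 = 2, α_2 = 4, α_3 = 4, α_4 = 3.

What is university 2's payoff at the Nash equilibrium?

University i's FOC: ∂u_i/∂g_i = α_i − g_i = 0, so g_i* = α_i.
NE contributions = (2, 4, 4, 3); G = 13.
u_2 = α_2·G − ½·(g_2)² = 4·13 − ½·4² = 44.

44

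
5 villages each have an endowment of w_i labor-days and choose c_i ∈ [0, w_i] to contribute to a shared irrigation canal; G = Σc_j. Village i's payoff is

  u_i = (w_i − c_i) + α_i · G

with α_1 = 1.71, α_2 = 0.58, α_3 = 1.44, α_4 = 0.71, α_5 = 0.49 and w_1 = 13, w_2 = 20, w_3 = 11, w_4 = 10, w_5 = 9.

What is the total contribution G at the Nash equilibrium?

24

∂u_i/∂c_i = α_i − 1, so village i contributes w_i if α_i > 1, else 0.
α_i > 1 for i ∈ {1, 3}; NE contributions (13, 0, 11, 0, 0), G = 24.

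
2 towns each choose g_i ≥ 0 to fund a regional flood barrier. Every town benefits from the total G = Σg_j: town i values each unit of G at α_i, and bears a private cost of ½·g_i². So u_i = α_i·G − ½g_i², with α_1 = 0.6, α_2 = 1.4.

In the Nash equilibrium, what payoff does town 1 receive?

1.02

Town i's FOC: ∂u_i/∂g_i = α_i − g_i = 0, so g_i* = α_i.
NE contributions = (0.6, 1.4); G = 2.
u_1 = α_1·G − ½·(g_1)² = 0.6·2 − ½·0.6² = 1.02.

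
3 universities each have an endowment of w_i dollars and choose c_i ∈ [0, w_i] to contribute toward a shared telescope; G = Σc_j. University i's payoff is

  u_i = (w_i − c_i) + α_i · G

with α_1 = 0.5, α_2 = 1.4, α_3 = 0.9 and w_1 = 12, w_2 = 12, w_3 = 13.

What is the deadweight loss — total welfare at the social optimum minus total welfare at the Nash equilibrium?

45

∂u_i/∂c_i = α_i − 1, so university i contributes w_i if α_i > 1, else 0.
α_i > 1 for i ∈ {2}; NE contributions (0, 12, 0), G = 12.
W^NE = Σw_i − G^NE + (Σα_i)·G^NE = 37 + 1.8·12 = 58.6.
Planner: ∂(Σu_j)/∂c_i = Σα_j − 1 = 1.8 > 0, so everyone contributes w_i; G^SO = 37, W^SO = 37 + 1.8·37 = 103.6.
Deadweight loss = 45.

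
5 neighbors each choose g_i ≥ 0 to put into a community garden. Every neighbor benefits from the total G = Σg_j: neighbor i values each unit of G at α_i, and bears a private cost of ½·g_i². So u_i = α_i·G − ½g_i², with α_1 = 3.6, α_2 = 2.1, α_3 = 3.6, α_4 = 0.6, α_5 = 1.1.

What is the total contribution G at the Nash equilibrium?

Neighbor i's FOC: ∂u_i/∂g_i = α_i − g_i = 0, so g_i* = α_i.
NE contributions = (3.6, 2.1, 3.6, 0.6, 1.1); G = 11.

11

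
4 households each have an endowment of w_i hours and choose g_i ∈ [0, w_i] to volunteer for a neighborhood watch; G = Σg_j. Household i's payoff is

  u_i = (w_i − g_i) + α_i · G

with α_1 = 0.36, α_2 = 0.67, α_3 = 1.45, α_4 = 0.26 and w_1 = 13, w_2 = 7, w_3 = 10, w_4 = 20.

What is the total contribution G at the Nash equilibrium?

10

∂u_i/∂g_i = α_i − 1, so household i contributes w_i if α_i > 1, else 0.
α_i > 1 for i ∈ {3}; NE contributions (0, 0, 10, 0), G = 10.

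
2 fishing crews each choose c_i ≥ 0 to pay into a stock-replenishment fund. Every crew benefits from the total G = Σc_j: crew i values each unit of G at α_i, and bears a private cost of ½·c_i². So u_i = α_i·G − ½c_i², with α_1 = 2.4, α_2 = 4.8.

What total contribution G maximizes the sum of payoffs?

Planner FOC: ∂(Σu_j)/∂c_i = (Σα_j) − c_i = 0, so c_i^SO = Σα_j = 7.2 for every i; G^SO = 14.4.

14.4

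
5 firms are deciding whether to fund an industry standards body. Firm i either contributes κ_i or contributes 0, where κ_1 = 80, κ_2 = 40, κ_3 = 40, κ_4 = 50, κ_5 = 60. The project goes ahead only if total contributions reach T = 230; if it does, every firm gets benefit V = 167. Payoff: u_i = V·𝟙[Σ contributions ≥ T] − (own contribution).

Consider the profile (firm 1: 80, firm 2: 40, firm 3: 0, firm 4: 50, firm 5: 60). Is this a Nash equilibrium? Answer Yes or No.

Total = 230 ≥ 230: provided.
Firm 1 (pledges 80, payoff 87): dropping to 0 → total 150, payoff 0. No gain.
Firm 2 (pledges 40, payoff 127): dropping to 0 → total 190, payoff 0. No gain.
Firm 3 (pledges 0, payoff 167): pledging 40 → total 270, payoff 127. No gain.
Firm 4 (pledges 50, payoff 117): dropping to 0 → total 180, payoff 0. No gain.
Firm 5 (pledges 60, payoff 107): dropping to 0 → total 170, payoff 0. No gain.

Yes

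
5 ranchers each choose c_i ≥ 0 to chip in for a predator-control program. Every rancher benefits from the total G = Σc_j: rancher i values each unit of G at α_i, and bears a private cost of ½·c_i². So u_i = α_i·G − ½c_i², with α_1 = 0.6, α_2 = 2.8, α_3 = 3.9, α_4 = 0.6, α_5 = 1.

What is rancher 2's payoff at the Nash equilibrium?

21

Rancher i's FOC: ∂u_i/∂c_i = α_i − c_i = 0, so c_i* = α_i.
NE contributions = (0.6, 2.8, 3.9, 0.6, 1); G = 8.9.
u_2 = α_2·G − ½·(c_2)² = 2.8·8.9 − ½·2.8² = 21.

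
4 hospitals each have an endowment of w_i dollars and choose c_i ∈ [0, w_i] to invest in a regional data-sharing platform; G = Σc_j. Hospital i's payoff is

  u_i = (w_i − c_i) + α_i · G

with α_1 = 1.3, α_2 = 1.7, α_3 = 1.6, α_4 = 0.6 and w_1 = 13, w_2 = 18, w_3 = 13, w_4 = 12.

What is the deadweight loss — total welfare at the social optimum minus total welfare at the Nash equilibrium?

50.4

∂u_i/∂c_i = α_i − 1, so hospital i contributes w_i if α_i > 1, else 0.
α_i > 1 for i ∈ {1, 2, 3}; NE contributions (13, 18, 13, 0), G = 44.
W^NE = Σw_i − G^NE + (Σα_i)·G^NE = 56 + 4.2·44 = 240.8.
Planner: ∂(Σu_j)/∂c_i = Σα_j − 1 = 4.2 > 0, so everyone contributes w_i; G^SO = 56, W^SO = 56 + 4.2·56 = 291.2.
Deadweight loss = 50.4.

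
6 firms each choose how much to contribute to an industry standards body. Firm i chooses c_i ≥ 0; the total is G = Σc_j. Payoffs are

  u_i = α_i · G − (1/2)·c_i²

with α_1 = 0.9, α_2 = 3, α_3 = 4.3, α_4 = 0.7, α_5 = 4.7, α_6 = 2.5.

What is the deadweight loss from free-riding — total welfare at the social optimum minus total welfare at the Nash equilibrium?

Firm i's FOC: ∂u_i/∂c_i = α_i − c_i = 0, so c_i* = α_i.
NE contributions = (0.9, 3, 4.3, 0.7, 4.7, 2.5); G = 16.1.
W^NE = (Σα)·G − ½Σα_i² = 16.1² − ½·57.13 = 230.645.
Planner sets c_i = Σα_j = 16.1 for every i, so G^SO = 6·16.1 = 96.6.
W^SO = (Σα)·G^SO − ½·6·(Σα)² = (6/2)·16.1² = 777.63.
Deadweight loss = W^SO − W^NE = 546.985.

546.985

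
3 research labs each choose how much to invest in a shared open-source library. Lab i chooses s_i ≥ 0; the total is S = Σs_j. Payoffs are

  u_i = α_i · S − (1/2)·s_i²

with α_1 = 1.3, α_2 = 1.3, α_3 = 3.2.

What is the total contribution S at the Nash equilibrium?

Lab i's FOC: ∂u_i/∂s_i = α_i − s_i = 0, so s_i* = α_i.
NE contributions = (1.3, 1.3, 3.2); S = 5.8.

5.8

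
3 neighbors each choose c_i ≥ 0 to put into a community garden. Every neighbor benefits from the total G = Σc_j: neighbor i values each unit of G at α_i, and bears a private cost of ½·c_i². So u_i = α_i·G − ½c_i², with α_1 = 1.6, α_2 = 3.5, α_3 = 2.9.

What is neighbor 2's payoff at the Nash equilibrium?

Neighbor i's FOC: ∂u_i/∂c_i = α_i − c_i = 0, so c_i* = α_i.
NE contributions = (1.6, 3.5, 2.9); G = 8.
u_2 = α_2·G − ½·(c_2)² = 3.5·8 − ½·3.5² = 21.875.

21.875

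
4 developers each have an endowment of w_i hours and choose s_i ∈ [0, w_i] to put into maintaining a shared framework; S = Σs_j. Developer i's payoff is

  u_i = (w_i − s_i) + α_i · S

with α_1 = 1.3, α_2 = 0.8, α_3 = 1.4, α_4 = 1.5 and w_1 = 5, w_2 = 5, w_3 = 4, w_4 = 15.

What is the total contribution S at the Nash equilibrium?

∂u_i/∂s_i = α_i − 1, so developer i contributes w_i if α_i > 1, else 0.
α_i > 1 for i ∈ {1, 3, 4}; NE contributions (5, 0, 4, 15), S = 24.

24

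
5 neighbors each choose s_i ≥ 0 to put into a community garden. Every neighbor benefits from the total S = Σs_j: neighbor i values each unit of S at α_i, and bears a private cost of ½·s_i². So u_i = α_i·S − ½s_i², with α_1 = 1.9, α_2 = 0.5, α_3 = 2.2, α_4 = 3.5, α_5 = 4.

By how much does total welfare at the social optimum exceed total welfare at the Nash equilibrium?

Neighbor i's FOC: ∂u_i/∂s_i = α_i − s_i = 0, so s_i* = α_i.
NE contributions = (1.9, 0.5, 2.2, 3.5, 4); S = 12.1.
W^NE = (Σα)·S − ½Σα_i² = 12.1² − ½·36.95 = 127.935.
Planner sets s_i = Σα_j = 12.1 for every i, so S^SO = 5·12.1 = 60.5.
W^SO = (Σα)·S^SO − ½·5·(Σα)² = (5/2)·12.1² = 366.025.
Deadweight loss = W^SO − W^NE = 238.09.

238.09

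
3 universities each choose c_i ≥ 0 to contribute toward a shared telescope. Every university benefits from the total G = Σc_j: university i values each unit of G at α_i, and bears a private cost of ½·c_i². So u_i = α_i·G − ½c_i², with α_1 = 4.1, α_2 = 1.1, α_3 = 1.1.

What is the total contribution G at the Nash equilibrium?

6.3

University i's FOC: ∂u_i/∂c_i = α_i − c_i = 0, so c_i* = α_i.
NE contributions = (4.1, 1.1, 1.1); G = 6.3.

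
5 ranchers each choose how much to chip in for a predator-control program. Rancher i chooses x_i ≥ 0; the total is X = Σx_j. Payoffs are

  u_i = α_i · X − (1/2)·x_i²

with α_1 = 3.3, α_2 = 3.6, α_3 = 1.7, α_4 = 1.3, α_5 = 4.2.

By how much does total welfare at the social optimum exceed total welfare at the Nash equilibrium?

321.25

Rancher i's FOC: ∂u_i/∂x_i = α_i − x_i = 0, so x_i* = α_i.
NE contributions = (3.3, 3.6, 1.7, 1.3, 4.2); X = 14.1.
W^NE = (Σα)·X − ½Σα_i² = 14.1² − ½·46.07 = 175.775.
Planner sets x_i = Σα_j = 14.1 for every i, so X^SO = 5·14.1 = 70.5.
W^SO = (Σα)·X^SO − ½·5·(Σα)² = (5/2)·14.1² = 497.025.
Deadweight loss = W^SO − W^NE = 321.25.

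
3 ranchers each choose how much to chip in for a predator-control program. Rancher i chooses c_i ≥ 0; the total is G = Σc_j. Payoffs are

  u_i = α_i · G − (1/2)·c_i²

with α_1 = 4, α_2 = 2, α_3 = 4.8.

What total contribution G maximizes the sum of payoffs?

Planner FOC: ∂(Σu_j)/∂c_i = (Σα_j) − c_i = 0, so c_i^SO = Σα_j = 10.8 for every i; G^SO = 32.4.

32.4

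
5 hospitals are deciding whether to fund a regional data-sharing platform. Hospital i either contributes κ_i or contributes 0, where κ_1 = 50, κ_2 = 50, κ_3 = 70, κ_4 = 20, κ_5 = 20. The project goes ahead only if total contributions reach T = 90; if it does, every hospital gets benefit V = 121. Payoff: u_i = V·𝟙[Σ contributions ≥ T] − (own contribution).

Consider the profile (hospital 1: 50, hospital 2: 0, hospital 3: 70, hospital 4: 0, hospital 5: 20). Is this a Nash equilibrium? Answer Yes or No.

No

Total = 140 ≥ 90: provided.
Hospital 1 (pledges 50, payoff 71): dropping to 0 → total 90, payoff 121. Profitable deviation.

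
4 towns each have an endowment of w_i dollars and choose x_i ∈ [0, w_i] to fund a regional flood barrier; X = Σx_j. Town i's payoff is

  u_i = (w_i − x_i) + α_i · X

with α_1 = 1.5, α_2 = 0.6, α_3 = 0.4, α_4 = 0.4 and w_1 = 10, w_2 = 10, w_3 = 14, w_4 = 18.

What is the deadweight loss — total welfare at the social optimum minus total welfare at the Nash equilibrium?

79.8

∂u_i/∂x_i = α_i − 1, so town i contributes w_i if α_i > 1, else 0.
α_i > 1 for i ∈ {1}; NE contributions (10, 0, 0, 0), X = 10.
W^NE = Σw_i − X^NE + (Σα_i)·X^NE = 52 + 1.9·10 = 71.
Planner: ∂(Σu_j)/∂x_i = Σα_j − 1 = 1.9 > 0, so everyone contributes w_i; X^SO = 52, W^SO = 52 + 1.9·52 = 150.8.
Deadweight loss = 79.8.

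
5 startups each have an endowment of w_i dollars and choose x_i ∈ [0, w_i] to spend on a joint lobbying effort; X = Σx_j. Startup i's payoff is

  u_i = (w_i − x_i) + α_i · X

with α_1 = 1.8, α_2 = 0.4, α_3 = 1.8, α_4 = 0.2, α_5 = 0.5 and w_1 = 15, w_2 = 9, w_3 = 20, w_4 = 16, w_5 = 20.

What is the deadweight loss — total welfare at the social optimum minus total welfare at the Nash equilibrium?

∂u_i/∂x_i = α_i − 1, so startup i contributes w_i if α_i > 1, else 0.
α_i > 1 for i ∈ {1, 3}; NE contributions (15, 0, 20, 0, 0), X = 35.
W^NE = Σw_i − X^NE + (Σα_i)·X^NE = 80 + 3.7·35 = 209.5.
Planner: ∂(Σu_j)/∂x_i = Σα_j − 1 = 3.7 > 0, so everyone contributes w_i; X^SO = 80, W^SO = 80 + 3.7·80 = 376.
Deadweight loss = 166.5.

166.5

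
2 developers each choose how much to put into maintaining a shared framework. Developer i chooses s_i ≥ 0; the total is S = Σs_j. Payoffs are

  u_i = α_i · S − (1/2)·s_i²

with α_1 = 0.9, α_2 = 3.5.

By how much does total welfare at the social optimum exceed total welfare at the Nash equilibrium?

Developer i's FOC: ∂u_i/∂s_i = α_i − s_i = 0, so s_i* = α_i.
NE contributions = (0.9, 3.5); S = 4.4.
W^NE = (Σα)·S − ½Σα_i² = 4.4² − ½·13.06 = 12.83.
Planner sets s_i = Σα_j = 4.4 for every i, so S^SO = 2·4.4 = 8.8.
W^SO = (Σα)·S^SO − ½·2·(Σα)² = (2/2)·4.4² = 19.36.
Deadweight loss = W^SO − W^NE = 6.53.

6.53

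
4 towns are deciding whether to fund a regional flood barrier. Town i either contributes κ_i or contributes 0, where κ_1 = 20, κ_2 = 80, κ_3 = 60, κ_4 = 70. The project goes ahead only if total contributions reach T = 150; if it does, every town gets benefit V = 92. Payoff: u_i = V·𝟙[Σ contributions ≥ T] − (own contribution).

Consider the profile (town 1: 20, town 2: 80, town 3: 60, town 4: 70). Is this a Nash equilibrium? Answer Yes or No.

Total = 230 ≥ 150: provided.
Town 1 (pledges 20, payoff 72): dropping to 0 → total 210, payoff 92. Profitable deviation.

No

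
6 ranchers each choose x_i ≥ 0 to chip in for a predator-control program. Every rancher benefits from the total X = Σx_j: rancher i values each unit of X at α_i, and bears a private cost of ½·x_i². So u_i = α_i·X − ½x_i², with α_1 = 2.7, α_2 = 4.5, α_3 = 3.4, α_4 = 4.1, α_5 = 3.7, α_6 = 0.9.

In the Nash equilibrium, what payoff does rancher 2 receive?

76.725

Rancher i's FOC: ∂u_i/∂x_i = α_i − x_i = 0, so x_i* = α_i.
NE contributions = (2.7, 4.5, 3.4, 4.1, 3.7, 0.9); X = 19.3.
u_2 = α_2·X − ½·(x_2)² = 4.5·19.3 − ½·4.5² = 76.725.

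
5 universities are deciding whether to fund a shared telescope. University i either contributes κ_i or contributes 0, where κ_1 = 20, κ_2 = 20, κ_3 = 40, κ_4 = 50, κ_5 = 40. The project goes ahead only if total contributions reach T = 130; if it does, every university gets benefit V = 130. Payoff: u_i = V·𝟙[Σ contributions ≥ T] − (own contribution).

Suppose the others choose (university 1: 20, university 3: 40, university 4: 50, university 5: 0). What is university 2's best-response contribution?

Others' total = 110. Contributing 20 brings total to 130 ≥ 130: gain V − κ_2 = 110.
Best response: 20.

20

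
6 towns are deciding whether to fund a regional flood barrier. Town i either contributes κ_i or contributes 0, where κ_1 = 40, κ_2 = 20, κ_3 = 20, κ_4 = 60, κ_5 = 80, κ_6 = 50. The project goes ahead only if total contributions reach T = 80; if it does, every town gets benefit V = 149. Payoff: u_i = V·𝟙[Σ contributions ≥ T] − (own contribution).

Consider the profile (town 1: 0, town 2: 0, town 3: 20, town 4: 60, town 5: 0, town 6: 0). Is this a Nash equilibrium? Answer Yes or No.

Yes

Total = 80 ≥ 80: provided.
Town 1 (pledges 0, payoff 149): pledging 40 → total 120, payoff 109. No gain.
Town 2 (pledges 0, payoff 149): pledging 20 → total 100, payoff 129. No gain.
Town 3 (pledges 20, payoff 129): dropping to 0 → total 60, payoff 0. No gain.
Town 4 (pledges 60, payoff 89): dropping to 0 → total 20, payoff 0. No gain.
Town 5 (pledges 0, payoff 149): pledging 80 → total 160, payoff 69. No gain.
Town 6 (pledges 0, payoff 149): pledging 50 → total 130, payoff 99. No gain.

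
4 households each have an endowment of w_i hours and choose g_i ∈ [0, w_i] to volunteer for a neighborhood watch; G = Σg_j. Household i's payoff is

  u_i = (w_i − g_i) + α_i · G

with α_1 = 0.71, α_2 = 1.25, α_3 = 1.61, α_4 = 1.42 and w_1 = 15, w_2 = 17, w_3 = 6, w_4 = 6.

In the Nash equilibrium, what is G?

∂u_i/∂g_i = α_i − 1, so household i contributes w_i if α_i > 1, else 0.
α_i > 1 for i ∈ {2, 3, 4}; NE contributions (0, 17, 6, 6), G = 29.

29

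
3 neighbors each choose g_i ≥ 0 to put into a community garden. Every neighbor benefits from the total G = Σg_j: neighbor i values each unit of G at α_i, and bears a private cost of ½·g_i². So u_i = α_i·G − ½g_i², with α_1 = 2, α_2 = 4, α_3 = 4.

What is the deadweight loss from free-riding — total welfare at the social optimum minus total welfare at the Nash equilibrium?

Neighbor i's FOC: ∂u_i/∂g_i = α_i − g_i = 0, so g_i* = α_i.
NE contributions = (2, 4, 4); G = 10.
W^NE = (Σα)·G − ½Σα_i² = 10² − ½·36 = 82.
Planner sets g_i = Σα_j = 10 for every i, so G^SO = 3·10 = 30.
W^SO = (Σα)·G^SO − ½·3·(Σα)² = (3/2)·10² = 150.
Deadweight loss = W^SO − W^NE = 68.

68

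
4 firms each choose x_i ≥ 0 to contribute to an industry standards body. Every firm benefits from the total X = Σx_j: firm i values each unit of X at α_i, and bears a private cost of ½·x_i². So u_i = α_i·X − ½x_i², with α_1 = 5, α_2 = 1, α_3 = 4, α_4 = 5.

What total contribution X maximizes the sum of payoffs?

Planner FOC: ∂(Σu_j)/∂x_i = (Σα_j) − x_i = 0, so x_i^SO = Σα_j = 15 for every i; X^SO = 60.

60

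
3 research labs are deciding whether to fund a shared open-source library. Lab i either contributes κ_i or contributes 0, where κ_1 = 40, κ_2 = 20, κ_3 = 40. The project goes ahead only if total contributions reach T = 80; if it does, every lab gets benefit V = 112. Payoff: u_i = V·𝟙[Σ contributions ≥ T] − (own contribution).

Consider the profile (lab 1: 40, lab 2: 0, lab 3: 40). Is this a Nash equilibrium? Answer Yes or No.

Total = 80 ≥ 80: provided.
Lab 1 (pledges 40, payoff 72): dropping to 0 → total 40, payoff 0. No gain.
Lab 2 (pledges 0, payoff 112): pledging 20 → total 100, payoff 92. No gain.
Lab 3 (pledges 40, payoff 72): dropping to 0 → total 40, payoff 0. No gain.

Yes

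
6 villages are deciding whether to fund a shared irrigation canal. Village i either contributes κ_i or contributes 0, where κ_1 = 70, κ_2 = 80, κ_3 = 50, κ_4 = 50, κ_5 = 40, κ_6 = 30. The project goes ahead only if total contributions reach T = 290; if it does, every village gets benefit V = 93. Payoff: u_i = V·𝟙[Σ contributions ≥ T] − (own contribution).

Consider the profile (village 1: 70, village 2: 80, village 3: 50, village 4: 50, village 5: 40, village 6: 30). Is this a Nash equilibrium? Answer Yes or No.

No

Total = 320 ≥ 290: provided.
Village 1 (pledges 70, payoff 23): dropping to 0 → total 250, payoff 0. No gain.
Village 2 (pledges 80, payoff 13): dropping to 0 → total 240, payoff 0. No gain.
Village 3 (pledges 50, payoff 43): dropping to 0 → total 270, payoff 0. No gain.
Village 4 (pledges 50, payoff 43): dropping to 0 → total 270, payoff 0. No gain.
Village 5 (pledges 40, payoff 53): dropping to 0 → total 280, payoff 0. No gain.
Village 6 (pledges 30, payoff 63): dropping to 0 → total 290, payoff 93. Profitable deviation.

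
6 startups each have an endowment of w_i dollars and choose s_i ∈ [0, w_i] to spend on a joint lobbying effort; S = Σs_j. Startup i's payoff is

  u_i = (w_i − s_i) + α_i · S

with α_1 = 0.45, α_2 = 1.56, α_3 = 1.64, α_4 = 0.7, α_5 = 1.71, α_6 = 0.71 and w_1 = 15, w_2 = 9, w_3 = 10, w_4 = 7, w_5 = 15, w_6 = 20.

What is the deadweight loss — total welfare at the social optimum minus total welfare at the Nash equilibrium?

∂u_i/∂s_i = α_i − 1, so startup i contributes w_i if α_i > 1, else 0.
α_i > 1 for i ∈ {2, 3, 5}; NE contributions (0, 9, 10, 0, 15, 0), S = 34.
W^NE = Σw_i − S^NE + (Σα_i)·S^NE = 76 + 5.77·34 = 272.18.
Planner: ∂(Σu_j)/∂s_i = Σα_j − 1 = 5.77 > 0, so everyone contributes w_i; S^SO = 76, W^SO = 76 + 5.77·76 = 514.52.
Deadweight loss = 242.34.

242.34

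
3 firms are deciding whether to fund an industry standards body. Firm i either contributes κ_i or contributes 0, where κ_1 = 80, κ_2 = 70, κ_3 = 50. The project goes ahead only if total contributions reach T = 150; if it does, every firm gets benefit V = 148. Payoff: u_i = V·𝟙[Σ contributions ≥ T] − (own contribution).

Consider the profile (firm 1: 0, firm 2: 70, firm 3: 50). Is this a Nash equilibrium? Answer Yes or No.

No

Total = 120 < 150: not provided.
Firm 1 (pledges 0, payoff 0): pledging 80 → total 200, payoff 68. Profitable deviation.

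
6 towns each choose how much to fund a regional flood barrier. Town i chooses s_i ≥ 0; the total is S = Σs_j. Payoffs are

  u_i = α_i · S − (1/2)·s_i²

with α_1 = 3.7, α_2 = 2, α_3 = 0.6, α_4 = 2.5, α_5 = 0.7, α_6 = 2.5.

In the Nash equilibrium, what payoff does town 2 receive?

Town i's FOC: ∂u_i/∂s_i = α_i − s_i = 0, so s_i* = α_i.
NE contributions = (3.7, 2, 0.6, 2.5, 0.7, 2.5); S = 12.
u_2 = α_2·S − ½·(s_2)² = 2·12 − ½·2² = 22.

22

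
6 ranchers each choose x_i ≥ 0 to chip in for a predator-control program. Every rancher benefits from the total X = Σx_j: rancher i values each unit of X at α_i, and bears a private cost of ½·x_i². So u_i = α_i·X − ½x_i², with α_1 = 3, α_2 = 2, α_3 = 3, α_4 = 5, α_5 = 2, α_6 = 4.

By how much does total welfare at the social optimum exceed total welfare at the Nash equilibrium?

Rancher i's FOC: ∂u_i/∂x_i = α_i − x_i = 0, so x_i* = α_i.
NE contributions = (3, 2, 3, 5, 2, 4); X = 19.
W^NE = (Σα)·X − ½Σα_i² = 19² − ½·67 = 327.5.
Planner sets x_i = Σα_j = 19 for every i, so X^SO = 6·19 = 114.
W^SO = (Σα)·X^SO − ½·6·(Σα)² = (6/2)·19² = 1083.
Deadweight loss = W^SO − W^NE = 755.5.

755.5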